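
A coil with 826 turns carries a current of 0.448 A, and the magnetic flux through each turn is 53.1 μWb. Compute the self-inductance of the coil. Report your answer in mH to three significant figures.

Self-inductance is defined by L = NΦ_B/I (flux linkage over current).
L = (826)(5.310×10^-5 Wb)/(0.448 A) = 9.790×10^-2 H.

L ≈ 97.9 mH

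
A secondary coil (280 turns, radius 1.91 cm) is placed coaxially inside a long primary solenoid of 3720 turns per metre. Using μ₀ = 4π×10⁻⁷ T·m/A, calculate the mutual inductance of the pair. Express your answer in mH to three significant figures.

M ≈ 1.50 mH

The outer solenoid produces a uniform field B₁ = μ₀n₁I₁ across the inner coil,
so the flux linkage is N₂Φ = N₂B₁A₂ = μ₀n₁N₂A₂·I₁, giving M = μ₀n₁N₂A₂.
A₂ = πr² = π(1.910×10^-2 m)² = 1.146×10^-3 m².
M = (4π×10⁻⁷)(3720)(280)(1.146×10^-3) = 1.500×10^-3 H.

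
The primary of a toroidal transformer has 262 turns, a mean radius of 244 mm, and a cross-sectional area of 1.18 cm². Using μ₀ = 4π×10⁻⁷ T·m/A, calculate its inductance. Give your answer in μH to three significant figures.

L ≈ 6.64 μH

For a thin toroid, L = μ₀N²A/(2πR).
L = (4π×10⁻⁷)(262)²(1.180×10^-4) / (2π×0.244 m) = 6.639×10^-6 H.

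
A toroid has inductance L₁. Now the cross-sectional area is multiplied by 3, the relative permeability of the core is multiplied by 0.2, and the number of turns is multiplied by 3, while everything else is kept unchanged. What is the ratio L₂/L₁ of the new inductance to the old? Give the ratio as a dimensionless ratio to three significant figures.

For a toroid, L ∝ μᵣN²A/R.
L₂/L₁ = (3) × (0.2) × (3)^2 = 5.40.

L₂/L₁ = 5.40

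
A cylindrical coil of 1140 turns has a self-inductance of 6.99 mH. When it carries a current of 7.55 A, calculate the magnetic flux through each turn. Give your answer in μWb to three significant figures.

Φ_B ≈ 46.3 μWb

From L = NΦ_B/I, the flux per turn is Φ_B = LI/N.
Φ_B = (6.990×10^-3 H)(7.55 A)/1140 = 4.629×10^-5 Wb.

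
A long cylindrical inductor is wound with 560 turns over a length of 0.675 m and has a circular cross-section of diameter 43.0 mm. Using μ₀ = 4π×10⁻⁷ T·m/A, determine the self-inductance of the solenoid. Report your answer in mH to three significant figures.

L ≈ 0.848 mH

A = π(d/2)² = π(2.150×10^-2 m)² = 1.452×10^-3 m².
For a long solenoid, L = μ₀N²A/ℓ.
L = (4π×10⁻⁷)(560)²(1.452×10^-3)/(0.675 m) = 8.478×10^-4 H.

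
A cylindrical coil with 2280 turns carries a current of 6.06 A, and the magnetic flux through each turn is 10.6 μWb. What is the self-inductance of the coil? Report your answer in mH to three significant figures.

Self-inductance is defined by L = NΦ_B/I (flux linkage over current).
L = (2280)(1.060×10^-5 Wb)/(6.06 A) = 3.988×10^-3 H.

L ≈ 3.99 mH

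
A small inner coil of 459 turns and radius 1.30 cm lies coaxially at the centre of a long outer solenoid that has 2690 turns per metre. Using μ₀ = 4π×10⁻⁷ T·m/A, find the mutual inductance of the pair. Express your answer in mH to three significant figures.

M ≈ 0.824 mH

The outer solenoid produces a uniform field B₁ = μ₀n₁I₁ across the inner coil,
so the flux linkage is N₂Φ = N₂B₁A₂ = μ₀n₁N₂A₂·I₁, giving M = μ₀n₁N₂A₂.
A₂ = πr² = π(1.300×10^-2 m)² = 5.309×10^-4 m².
M = (4π×10⁻⁷)(2690)(459)(5.309×10^-4) = 8.238×10^-4 H.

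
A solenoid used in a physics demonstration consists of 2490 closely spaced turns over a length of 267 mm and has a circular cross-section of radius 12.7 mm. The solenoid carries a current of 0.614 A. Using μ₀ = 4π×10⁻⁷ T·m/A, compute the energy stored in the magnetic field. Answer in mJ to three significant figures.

U ≈ 2.79 mJ

A = πr² = π(1.270×10^-2 m)² = 5.067×10^-4 m².
L = μ₀N²A/ℓ = (4π×10⁻⁷)(2490)²(5.067×10^-4)/(0.267) = 1.479×10^-2 H.
U = ½LI² = ½(1.479×10^-2)(0.614)² = 2.787×10^-3 J.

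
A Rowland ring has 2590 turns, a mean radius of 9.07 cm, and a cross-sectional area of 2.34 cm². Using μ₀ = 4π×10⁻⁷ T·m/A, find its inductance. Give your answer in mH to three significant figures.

For a thin toroid, L = μ₀N²A/(2πR).
L = (4π×10⁻⁷)(2590)²(2.340×10^-4) / (2π×9.070×10^-2 m) = 3.461×10^-3 H.

L ≈ 3.46 mH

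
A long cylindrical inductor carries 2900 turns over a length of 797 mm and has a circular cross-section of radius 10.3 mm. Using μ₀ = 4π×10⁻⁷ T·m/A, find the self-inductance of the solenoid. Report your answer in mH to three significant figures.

A = πr² = π(1.030×10^-2 m)² = 3.333×10^-4 m².
For a long solenoid, L = μ₀N²A/ℓ.
L = (4π×10⁻⁷)(2900)²(3.333×10^-4)/(0.797 m) = 4.419×10^-3 H.

L ≈ 4.42 mH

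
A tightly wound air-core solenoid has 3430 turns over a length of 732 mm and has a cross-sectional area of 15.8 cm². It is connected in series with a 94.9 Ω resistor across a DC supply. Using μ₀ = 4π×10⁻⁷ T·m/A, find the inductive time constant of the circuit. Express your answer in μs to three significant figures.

A = 15.8 cm² = 1.580×10^-3 m².
L = μ₀N²A/ℓ = (4π×10⁻⁷)(3430)²(1.580×10^-3)/(0.732) = 3.191×10^-2 H.
τ = L/R = (3.191×10^-2)/(94.9) = 3.363×10^-4 s.

τ ≈ 336 μs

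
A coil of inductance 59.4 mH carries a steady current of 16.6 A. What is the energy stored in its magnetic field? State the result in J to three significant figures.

Stored magnetic energy: U = ½LI².
U = ½(5.940×10^-2 H)(16.6 A)² = 8.184 J.

U ≈ 8.18 J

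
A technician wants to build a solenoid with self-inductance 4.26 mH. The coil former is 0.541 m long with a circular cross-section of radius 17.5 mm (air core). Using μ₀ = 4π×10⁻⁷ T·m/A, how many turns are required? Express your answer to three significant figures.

A = πr² = π(1.750×10^-2 m)² = 9.621×10^-4 m².
From L = μ₀N²A/ℓ, N = √(Lℓ / (μ₀A)).
N = √[(4.260×10^-3)(0.541) / ((4π×10⁻⁷)×9.621×10^-4)] = √(1.906×10^6) ≈ 1380.7.

N ≈ 1380 turns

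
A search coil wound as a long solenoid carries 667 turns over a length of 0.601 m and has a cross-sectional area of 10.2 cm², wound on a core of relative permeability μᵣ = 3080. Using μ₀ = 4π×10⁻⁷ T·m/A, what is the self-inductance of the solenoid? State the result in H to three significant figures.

A = 10.2 cm² = 1.020×10^-3 m².
For a long solenoid, L = μ₀μᵣN²A/ℓ.
L = (4π×10⁻⁷)(3080)(667)²(1.020×10^-3)/(0.601 m) = 2.922 H.

L ≈ 2.92 H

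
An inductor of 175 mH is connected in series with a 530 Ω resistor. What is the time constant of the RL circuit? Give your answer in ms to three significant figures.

τ = L/R = (0.175 H)/(530 Ω) = 3.302×10^-4 s.

τ ≈ 0.330 ms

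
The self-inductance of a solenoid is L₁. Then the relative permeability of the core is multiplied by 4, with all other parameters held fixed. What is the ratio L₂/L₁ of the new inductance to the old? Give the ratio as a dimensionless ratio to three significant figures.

For a solenoid, L ∝ μᵣN²A/ℓ.
L₂/L₁ = (4) = 4.00.

L₂/L₁ = 4.00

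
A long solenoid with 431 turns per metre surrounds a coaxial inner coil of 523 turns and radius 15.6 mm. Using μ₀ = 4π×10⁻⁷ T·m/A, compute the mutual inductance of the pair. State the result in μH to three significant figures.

M ≈ 217 μH

The outer solenoid produces a uniform field B₁ = μ₀n₁I₁ across the inner coil,
so the flux linkage is N₂Φ = N₂B₁A₂ = μ₀n₁N₂A₂·I₁, giving M = μ₀n₁N₂A₂.
A₂ = πr² = π(1.560×10^-2 m)² = 7.645×10^-4 m².
M = (4π×10⁻⁷)(431)(523)(7.645×10^-4) = 2.166×10^-4 H.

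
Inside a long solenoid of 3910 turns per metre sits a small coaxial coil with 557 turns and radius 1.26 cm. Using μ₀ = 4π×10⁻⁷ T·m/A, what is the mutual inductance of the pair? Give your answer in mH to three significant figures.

M ≈ 1.37 mH

The outer solenoid produces a uniform field B₁ = μ₀n₁I₁ across the inner coil,
so the flux linkage is N₂Φ = N₂B₁A₂ = μ₀n₁N₂A₂·I₁, giving M = μ₀n₁N₂A₂.
A₂ = πr² = π(1.260×10^-2 m)² = 4.988×10^-4 m².
M = (4π×10⁻⁷)(3910)(557)(4.988×10^-4) = 1.365×10^-3 H.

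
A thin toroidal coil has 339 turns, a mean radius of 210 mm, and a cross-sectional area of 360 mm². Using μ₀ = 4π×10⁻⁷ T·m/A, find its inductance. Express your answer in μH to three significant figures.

For a thin toroid, L = μ₀N²A/(2πR).
L = (4π×10⁻⁷)(339)²(3.600×10^-4) / (2π×0.21 m) = 3.940×10^-5 H.

L ≈ 39.4 μH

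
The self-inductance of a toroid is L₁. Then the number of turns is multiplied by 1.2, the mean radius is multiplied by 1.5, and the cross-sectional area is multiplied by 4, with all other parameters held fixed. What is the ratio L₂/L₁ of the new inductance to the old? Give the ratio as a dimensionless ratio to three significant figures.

L₂/L₁ = 3.84

For a toroid, L ∝ μᵣN²A/R.
L₂/L₁ = (1.2)^2 × (1.5)^-1 × (4) = 3.84.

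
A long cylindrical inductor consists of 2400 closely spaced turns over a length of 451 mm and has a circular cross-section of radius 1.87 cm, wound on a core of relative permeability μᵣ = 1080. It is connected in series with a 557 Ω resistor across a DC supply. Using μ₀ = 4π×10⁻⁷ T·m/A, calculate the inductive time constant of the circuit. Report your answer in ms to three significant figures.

τ ≈ 34.2 ms

A = πr² = π(1.870×10^-2 m)² = 1.099×10^-3 m².
L = μ₀μᵣN²A/ℓ = (4π×10⁻⁷)(1080)(2400)²(1.099×10^-3)/(0.451) = 19.04 H.
τ = L/R = (19.04)/(557) = 3.419×10^-2 s.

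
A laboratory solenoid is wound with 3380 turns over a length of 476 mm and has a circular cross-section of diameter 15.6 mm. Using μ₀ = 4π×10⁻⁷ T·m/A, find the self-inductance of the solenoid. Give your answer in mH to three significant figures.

A = π(d/2)² = π(7.800×10^-3 m)² = 1.911×10^-4 m².
For a long solenoid, L = μ₀N²A/ℓ.
L = (4π×10⁻⁷)(3380)²(1.911×10^-4)/(0.476 m) = 5.7647×10^-3 H.

L ≈ 5.76 mH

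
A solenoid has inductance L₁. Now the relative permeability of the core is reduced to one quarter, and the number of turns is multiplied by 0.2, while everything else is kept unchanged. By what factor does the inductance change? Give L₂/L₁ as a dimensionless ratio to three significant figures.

L₂/L₁ = 0.0100

For a solenoid, L ∝ μᵣN²A/ℓ.
L₂/L₁ = (0.25) × (0.2)^2 = 0.0100.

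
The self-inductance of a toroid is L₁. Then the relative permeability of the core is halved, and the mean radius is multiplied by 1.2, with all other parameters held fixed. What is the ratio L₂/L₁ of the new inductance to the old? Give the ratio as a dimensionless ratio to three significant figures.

For a toroid, L ∝ μᵣN²A/R.
L₂/L₁ = (0.5) × (1.2)^-1 = 0.417.

L₂/L₁ = 0.417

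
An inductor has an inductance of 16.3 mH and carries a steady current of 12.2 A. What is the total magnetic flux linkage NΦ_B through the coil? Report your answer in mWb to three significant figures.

NΦ_B ≈ 199 mWb

From L = NΦ_B/I, the flux linkage is NΦ_B = LI.
NΦ_B = (1.630×10^-2 H)(12.2 A) = 0.1989 Wb.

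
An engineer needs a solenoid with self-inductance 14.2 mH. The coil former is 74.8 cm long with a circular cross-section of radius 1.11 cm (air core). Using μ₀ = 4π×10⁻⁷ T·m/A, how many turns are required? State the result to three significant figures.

A = πr² = π(1.110×10^-2 m)² = 3.871×10^-4 m².
From L = μ₀N²A/ℓ, N = √(Lℓ / (μ₀A)).
N = √[(1.420×10^-2)(0.748) / ((4π×10⁻⁷)×3.871×10^-4)] = √(2.184×10^7) ≈ 4673.0.

N ≈ 4670 turns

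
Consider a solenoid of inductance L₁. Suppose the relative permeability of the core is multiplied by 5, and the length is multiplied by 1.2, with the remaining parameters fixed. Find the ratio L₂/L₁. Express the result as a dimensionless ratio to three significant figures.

For a solenoid, L ∝ μᵣN²A/ℓ.
L₂/L₁ = (5) × (1.2)^-1 = 4.17.

L₂/L₁ = 4.17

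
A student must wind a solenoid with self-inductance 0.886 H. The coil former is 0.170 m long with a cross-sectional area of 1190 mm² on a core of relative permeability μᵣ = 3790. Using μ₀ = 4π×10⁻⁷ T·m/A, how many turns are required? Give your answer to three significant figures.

N ≈ 163 turns

A = 1190 mm² = 1.190×10^-3 m².
From L = μ₀μᵣN²A/ℓ, N = √(Lℓ / (μ₀μᵣA)).
N = √[(0.886)(0.17) / ((4π×10⁻⁷)(3790)×1.190×10^-3)] = √(2.658×10^4) ≈ 163.0.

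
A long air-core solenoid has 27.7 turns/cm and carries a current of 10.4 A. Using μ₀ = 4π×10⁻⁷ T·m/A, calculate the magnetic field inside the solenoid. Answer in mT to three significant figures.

Inside a long solenoid, B = μ₀nI.
B = (4π×10⁻⁷)(2.770×10^3 m⁻¹)(10.4 A) = 3.620×10^-2 T.

B ≈ 36.2 mT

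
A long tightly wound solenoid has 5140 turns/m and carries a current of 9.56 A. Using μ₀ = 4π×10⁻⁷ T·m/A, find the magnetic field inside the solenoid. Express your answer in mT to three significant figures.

B ≈ 61.7 mT

Inside a long solenoid, B = μ₀nI.
B = (4π×10⁻⁷)(5.140×10^3 m⁻¹)(9.56 A) = 6.1749×10^-2 T.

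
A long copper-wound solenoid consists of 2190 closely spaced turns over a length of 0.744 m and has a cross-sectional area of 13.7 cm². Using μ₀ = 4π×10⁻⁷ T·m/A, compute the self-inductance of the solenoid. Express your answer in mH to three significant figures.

L ≈ 11.1 mH

A = 13.7 cm² = 1.370×10^-3 m².
For a long solenoid, L = μ₀N²A/ℓ.
L = (4π×10⁻⁷)(2190)²(1.370×10^-3)/(0.744 m) = 1.110×10^-2 H.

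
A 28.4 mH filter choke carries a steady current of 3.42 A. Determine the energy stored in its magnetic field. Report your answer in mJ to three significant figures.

U ≈ 166 mJ

Stored magnetic energy: U = ½LI².
U = ½(2.840×10^-2 H)(3.42 A)² = 0.1661 J.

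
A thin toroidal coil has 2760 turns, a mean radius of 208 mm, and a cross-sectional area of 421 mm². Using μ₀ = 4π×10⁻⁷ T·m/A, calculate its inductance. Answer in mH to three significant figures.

For a thin toroid, L = μ₀N²A/(2πR).
L = (4π×10⁻⁷)(2760)²(4.210×10^-4) / (2π×0.208 m) = 3.084×10^-3 H.

L ≈ 3.08 mH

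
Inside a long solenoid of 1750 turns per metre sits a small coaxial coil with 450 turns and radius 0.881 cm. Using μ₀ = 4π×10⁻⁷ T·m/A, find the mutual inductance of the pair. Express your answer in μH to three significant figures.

M ≈ 241 μH

The outer solenoid produces a uniform field B₁ = μ₀n₁I₁ across the inner coil,
so the flux linkage is N₂Φ = N₂B₁A₂ = μ₀n₁N₂A₂·I₁, giving M = μ₀n₁N₂A₂.
A₂ = πr² = π(8.810×10^-3 m)² = 2.438×10^-4 m².
M = (4π×10⁻⁷)(1750)(450)(2.438×10^-4) = 2.413×10^-4 H.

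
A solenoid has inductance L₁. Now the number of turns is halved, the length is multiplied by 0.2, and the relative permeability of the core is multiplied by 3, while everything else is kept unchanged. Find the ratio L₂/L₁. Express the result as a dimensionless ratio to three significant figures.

L₂/L₁ = 3.75

For a solenoid, L ∝ μᵣN²A/ℓ.
L₂/L₁ = (0.5)^2 × (0.2)^-1 × (3) = 3.75.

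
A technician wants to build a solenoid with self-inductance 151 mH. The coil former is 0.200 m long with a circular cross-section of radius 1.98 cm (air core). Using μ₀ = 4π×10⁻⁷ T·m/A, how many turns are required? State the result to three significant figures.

N ≈ 4420 turns

A = πr² = π(1.980×10^-2 m)² = 1.232×10^-3 m².
From L = μ₀N²A/ℓ, N = √(Lℓ / (μ₀A)).
N = √[(0.151)(0.2) / ((4π×10⁻⁷)×1.232×10^-3)] = √(1.951×10^7) ≈ 4417.3.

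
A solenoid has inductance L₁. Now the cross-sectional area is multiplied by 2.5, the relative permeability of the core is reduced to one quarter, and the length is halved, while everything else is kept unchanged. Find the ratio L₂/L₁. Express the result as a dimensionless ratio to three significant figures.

L₂/L₁ = 1.25

For a solenoid, L ∝ μᵣN²A/ℓ.
L₂/L₁ = (2.5) × (0.25) × (0.5)^-1 = 1.25.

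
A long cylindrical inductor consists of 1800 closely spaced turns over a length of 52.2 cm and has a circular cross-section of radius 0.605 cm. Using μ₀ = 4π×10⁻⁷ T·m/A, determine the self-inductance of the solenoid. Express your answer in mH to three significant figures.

L ≈ 0.897 mH

A = πr² = π(6.050×10^-3 m)² = 1.150×10^-4 m².
For a long solenoid, L = μ₀N²A/ℓ.
L = (4π×10⁻⁷)(1800)²(1.150×10^-4)/(0.522 m) = 8.969×10^-4 H.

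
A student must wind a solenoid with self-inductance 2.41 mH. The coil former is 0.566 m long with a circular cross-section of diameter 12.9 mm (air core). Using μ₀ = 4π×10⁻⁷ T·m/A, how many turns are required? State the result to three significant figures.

A = π(d/2)² = π(6.450×10^-3 m)² = 1.307×10^-4 m².
From L = μ₀N²A/ℓ, N = √(Lℓ / (μ₀A)).
N = √[(2.410×10^-3)(0.566) / ((4π×10⁻⁷)×1.307×10^-4)] = √(8.305×10^6) ≈ 2881.9.

N ≈ 2880 turns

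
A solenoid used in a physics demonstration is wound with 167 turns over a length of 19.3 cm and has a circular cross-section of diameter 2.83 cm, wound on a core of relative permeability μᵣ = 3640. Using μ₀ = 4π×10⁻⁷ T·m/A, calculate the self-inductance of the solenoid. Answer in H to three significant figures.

L ≈ 0.416 H

A = π(d/2)² = π(1.415×10^-2 m)² = 6.290×10^-4 m².
For a long solenoid, L = μ₀μᵣN²A/ℓ.
L = (4π×10⁻⁷)(3640)(167)²(6.290×10^-4)/(0.193 m) = 0.4158 H.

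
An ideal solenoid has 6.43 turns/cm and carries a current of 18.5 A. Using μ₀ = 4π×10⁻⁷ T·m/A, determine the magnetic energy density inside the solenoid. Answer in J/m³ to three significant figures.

B = μ₀nI = (4π×10⁻⁷)(643)(18.5) = 1.4948×10^-2 T.
u = B²/(2μ₀) = (1.4948×10^-2)²/(2×4π×10⁻⁷) = 88.91 J/m³.

u ≈ 88.9 J/m³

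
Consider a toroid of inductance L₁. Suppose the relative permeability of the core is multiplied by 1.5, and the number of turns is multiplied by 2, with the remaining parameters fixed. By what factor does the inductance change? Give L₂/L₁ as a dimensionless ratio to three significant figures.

For a toroid, L ∝ μᵣN²A/R.
L₂/L₁ = (1.5) × (2)^2 = 6.00.

L₂/L₁ = 6.00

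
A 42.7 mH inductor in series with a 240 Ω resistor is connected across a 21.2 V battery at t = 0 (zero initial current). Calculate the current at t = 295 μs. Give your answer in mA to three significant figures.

I ≈ 71.5 mA

τ = L/R = 4.270×10^-2/240 = 1.779×10^-4 s; final current I_∞ = ε/R = 21.2/240 = 8.833×10^-2 A.
I(t) = I_∞(1 − e^(−t/τ)) with t/τ = 1.658.
I = (8.833×10^-2)(1 − e^(−1.658)) = 7.151×10^-2 A.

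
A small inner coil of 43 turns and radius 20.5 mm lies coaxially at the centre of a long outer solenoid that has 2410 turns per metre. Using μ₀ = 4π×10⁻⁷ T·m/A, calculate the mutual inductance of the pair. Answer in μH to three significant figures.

The outer solenoid produces a uniform field B₁ = μ₀n₁I₁ across the inner coil,
so the flux linkage is N₂Φ = N₂B₁A₂ = μ₀n₁N₂A₂·I₁, giving M = μ₀n₁N₂A₂.
A₂ = πr² = π(2.050×10^-2 m)² = 1.320×10^-3 m².
M = (4π×10⁻⁷)(2410)(43)(1.320×10^-3) = 1.719×10^-4 H.

M ≈ 172 μH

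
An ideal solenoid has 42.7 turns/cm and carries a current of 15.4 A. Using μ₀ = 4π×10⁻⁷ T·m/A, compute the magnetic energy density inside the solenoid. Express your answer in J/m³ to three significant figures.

u ≈ 2720 J/m³

B = μ₀nI = (4π×10⁻⁷)(4.270×10^3)(15.4) = 8.263×10^-2 T.
u = B²/(2μ₀) = (8.263×10^-2)²/(2×4π×10⁻⁷) = 2.717×10^3 J/m³.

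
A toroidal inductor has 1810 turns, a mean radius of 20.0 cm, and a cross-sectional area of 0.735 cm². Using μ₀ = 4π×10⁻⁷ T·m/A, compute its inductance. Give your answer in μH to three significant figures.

For a thin toroid, L = μ₀N²A/(2πR).
L = (4π×10⁻⁷)(1810)²(7.350×10^-5) / (2π×0.2 m) = 2.408×10^-4 H.

L ≈ 241 μH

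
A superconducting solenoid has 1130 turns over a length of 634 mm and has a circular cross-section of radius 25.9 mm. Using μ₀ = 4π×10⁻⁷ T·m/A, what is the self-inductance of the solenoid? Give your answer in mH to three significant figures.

A = πr² = π(2.590×10^-2 m)² = 2.107×10^-3 m².
For a long solenoid, L = μ₀N²A/ℓ.
L = (4π×10⁻⁷)(1130)²(2.107×10^-3)/(0.634 m) = 5.334×10^-3 H.

L ≈ 5.33 mH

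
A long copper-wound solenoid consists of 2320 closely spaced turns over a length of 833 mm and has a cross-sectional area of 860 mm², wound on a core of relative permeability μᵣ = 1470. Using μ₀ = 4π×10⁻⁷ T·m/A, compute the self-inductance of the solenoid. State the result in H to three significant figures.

L ≈ 10.3 H

A = 860 mm² = 8.600×10^-4 m².
For a long solenoid, L = μ₀μᵣN²A/ℓ.
L = (4π×10⁻⁷)(1470)(2320)²(8.600×10^-4)/(0.833 m) = 10.26 H.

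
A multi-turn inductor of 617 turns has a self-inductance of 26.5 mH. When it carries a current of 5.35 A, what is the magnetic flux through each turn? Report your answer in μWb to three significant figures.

From L = NΦ_B/I, the flux per turn is Φ_B = LI/N.
Φ_B = (2.650×10^-2 H)(5.35 A)/617 = 2.298×10^-4 Wb.

Φ_B ≈ 230 μWb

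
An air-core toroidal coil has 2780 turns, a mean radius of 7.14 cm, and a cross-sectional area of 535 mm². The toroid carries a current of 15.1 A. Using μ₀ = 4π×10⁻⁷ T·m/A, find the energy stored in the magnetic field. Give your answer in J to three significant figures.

U ≈ 1.32 J

L = μ₀N²A/(2πR) = (4π×10⁻⁷)(2780)²(5.350×10^-4)/(2π×7.140×10^-2) = 1.158×10^-2 H.
U = ½LI² = ½(1.158×10^-2)(15.1)² = 1.32 J.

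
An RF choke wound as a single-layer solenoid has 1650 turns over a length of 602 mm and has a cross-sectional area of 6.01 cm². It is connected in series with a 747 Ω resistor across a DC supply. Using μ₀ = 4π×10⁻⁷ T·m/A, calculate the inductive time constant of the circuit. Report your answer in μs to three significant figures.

τ ≈ 4.57 μs

A = 6.01 cm² = 6.010×10^-4 m².
L = μ₀N²A/ℓ = (4π×10⁻⁷)(1650)²(6.010×10^-4)/(0.602) = 3.416×10^-3 H.
τ = L/R = (3.416×10^-3)/(747) = 4.572×10^-6 s.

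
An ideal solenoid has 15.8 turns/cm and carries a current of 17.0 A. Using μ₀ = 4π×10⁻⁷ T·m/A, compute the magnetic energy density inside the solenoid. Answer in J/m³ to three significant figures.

u ≈ 453 J/m³

B = μ₀nI = (4π×10⁻⁷)(1.580×10^3)(17.0) = 3.375×10^-2 T.
u = B²/(2μ₀) = (3.375×10^-2)²/(2×4π×10⁻⁷) = 453.3 J/m³.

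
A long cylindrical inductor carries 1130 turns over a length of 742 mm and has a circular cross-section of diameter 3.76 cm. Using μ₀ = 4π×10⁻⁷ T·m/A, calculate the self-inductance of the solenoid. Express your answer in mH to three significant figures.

A = π(d/2)² = π(1.880×10^-2 m)² = 1.110×10^-3 m².
For a long solenoid, L = μ₀N²A/ℓ.
L = (4π×10⁻⁷)(1130)²(1.110×10^-3)/(0.742 m) = 2.401×10^-3 H.

L ≈ 2.40 mH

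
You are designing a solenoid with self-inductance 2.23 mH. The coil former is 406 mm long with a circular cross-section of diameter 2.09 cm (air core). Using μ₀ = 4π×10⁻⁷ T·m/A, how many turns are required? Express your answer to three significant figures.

A = π(d/2)² = π(1.045×10^-2 m)² = 3.431×10^-4 m².
From L = μ₀N²A/ℓ, N = √(Lℓ / (μ₀A)).
N = √[(2.230×10^-3)(0.406) / ((4π×10⁻⁷)×3.431×10^-4)] = √(2.100×10^6) ≈ 1449.2.

N ≈ 1450 turns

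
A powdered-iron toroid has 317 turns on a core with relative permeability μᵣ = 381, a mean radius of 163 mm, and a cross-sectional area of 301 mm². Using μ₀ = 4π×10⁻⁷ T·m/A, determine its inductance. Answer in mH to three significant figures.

L ≈ 14.1 mH

For a thin toroid, L = μ₀μᵣN²A/(2πR).
L = (4π×10⁻⁷)(381)(317)²(3.010×10^-4) / (2π×0.163 m) = 1.414×10^-2 H.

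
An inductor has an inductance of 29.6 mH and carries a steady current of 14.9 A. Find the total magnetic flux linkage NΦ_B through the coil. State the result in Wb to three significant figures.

From L = NΦ_B/I, the flux linkage is NΦ_B = LI.
NΦ_B = (2.960×10^-2 H)(14.9 A) = 0.441 Wb.

NΦ_B ≈ 0.441 Wb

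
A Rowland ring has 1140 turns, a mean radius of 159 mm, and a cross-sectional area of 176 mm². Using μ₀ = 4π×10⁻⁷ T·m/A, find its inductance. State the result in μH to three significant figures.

L ≈ 288 μH

For a thin toroid, L = μ₀N²A/(2πR).
L = (4π×10⁻⁷)(1140)²(1.760×10^-4) / (2π×0.159 m) = 2.877×10^-4 H.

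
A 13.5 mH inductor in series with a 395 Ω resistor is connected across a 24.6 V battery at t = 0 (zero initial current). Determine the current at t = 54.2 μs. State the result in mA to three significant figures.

τ = L/R = 1.350×10^-2/395 = 3.418×10^-5 s; final current I_∞ = ε/R = 24.6/395 = 6.228×10^-2 A.
I(t) = I_∞(1 − e^(−t/τ)) with t/τ = 1.586.
I = (6.228×10^-2)(1 − e^(−1.586)) = 4.953×10^-2 A.

I ≈ 49.5 mA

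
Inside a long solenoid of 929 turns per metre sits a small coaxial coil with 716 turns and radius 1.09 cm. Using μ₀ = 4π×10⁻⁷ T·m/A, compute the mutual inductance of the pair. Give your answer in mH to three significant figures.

M ≈ 0.312 mH

The outer solenoid produces a uniform field B₁ = μ₀n₁I₁ across the inner coil,
so the flux linkage is N₂Φ = N₂B₁A₂ = μ₀n₁N₂A₂·I₁, giving M = μ₀n₁N₂A₂.
A₂ = πr² = π(1.090×10^-2 m)² = 3.733×10^-4 m².
M = (4π×10⁻⁷)(929)(716)(3.733×10^-4) = 3.120×10^-4 H.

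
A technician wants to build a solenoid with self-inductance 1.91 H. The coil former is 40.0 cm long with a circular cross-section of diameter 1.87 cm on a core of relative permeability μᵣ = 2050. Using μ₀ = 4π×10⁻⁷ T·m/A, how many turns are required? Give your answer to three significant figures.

A = π(d/2)² = π(9.350×10^-3 m)² = 2.746×10^-4 m².
From L = μ₀μᵣN²A/ℓ, N = √(Lℓ / (μ₀μᵣA)).
N = √[(1.91)(0.4) / ((4π×10⁻⁷)(2050)×2.746×10^-4)] = √(1.080×10^6) ≈ 1039.2.

N ≈ 1040 turns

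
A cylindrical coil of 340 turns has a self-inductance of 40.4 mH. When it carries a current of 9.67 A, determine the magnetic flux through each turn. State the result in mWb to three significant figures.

Φ_B ≈ 1.15 mWb

From L = NΦ_B/I, the flux per turn is Φ_B = LI/N.
Φ_B = (4.040×10^-2 H)(9.67 A)/340 = 1.149×10^-3 Wb.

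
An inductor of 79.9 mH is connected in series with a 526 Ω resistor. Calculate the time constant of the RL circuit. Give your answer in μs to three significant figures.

τ = L/R = (7.990×10^-2 H)/(526 Ω) = 1.519×10^-4 s.

τ ≈ 152 μs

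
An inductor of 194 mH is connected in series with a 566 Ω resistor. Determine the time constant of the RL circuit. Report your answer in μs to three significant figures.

τ = L/R = (0.194 H)/(566 Ω) = 3.428×10^-4 s.

τ ≈ 343 μs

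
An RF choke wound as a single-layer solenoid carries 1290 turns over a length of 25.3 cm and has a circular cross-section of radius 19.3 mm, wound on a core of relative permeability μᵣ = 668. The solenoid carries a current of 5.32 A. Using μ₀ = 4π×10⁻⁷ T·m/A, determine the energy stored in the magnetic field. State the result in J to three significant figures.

A = πr² = π(1.930×10^-2 m)² = 1.170×10^-3 m².
L = μ₀μᵣN²A/ℓ = (4π×10⁻⁷)(668)(1290)²(1.170×10^-3)/(0.253) = 6.461 H.
U = ½LI² = ½(6.461)(5.32)² = 91.43 J.

U ≈ 91.4 J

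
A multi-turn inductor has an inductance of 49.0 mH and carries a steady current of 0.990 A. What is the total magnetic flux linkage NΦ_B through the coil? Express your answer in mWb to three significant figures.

From L = NΦ_B/I, the flux linkage is NΦ_B = LI.
NΦ_B = (4.900×10^-2 H)(0.990 A) = 4.851×10^-2 Wb.

NΦ_B ≈ 48.5 mWb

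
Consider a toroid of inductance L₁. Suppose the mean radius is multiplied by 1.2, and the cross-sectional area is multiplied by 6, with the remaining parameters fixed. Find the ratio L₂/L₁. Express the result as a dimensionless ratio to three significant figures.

For a toroid, L ∝ μᵣN²A/R.
L₂/L₁ = (1.2)^-1 × (6) = 5.00.

L₂/L₁ = 5.00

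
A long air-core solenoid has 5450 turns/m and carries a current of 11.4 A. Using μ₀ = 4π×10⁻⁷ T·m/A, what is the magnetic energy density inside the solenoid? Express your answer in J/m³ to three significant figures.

u ≈ 2430 J/m³

B = μ₀nI = (4π×10⁻⁷)(5.450×10^3)(11.4) = 7.807×10^-2 T.
u = B²/(2μ₀) = (7.807×10^-2)²/(2×4π×10⁻⁷) = 2.425×10^3 J/m³.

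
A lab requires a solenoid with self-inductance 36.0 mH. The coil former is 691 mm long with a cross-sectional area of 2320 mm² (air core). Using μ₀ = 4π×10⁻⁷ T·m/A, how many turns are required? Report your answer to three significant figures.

A = 2320 mm² = 2.320×10^-3 m².
From L = μ₀N²A/ℓ, N = √(Lℓ / (μ₀A)).
N = √[(3.600×10^-2)(0.691) / ((4π×10⁻⁷)×2.320×10^-3)] = √(8.533×10^6) ≈ 2921.1.

N ≈ 2920 turns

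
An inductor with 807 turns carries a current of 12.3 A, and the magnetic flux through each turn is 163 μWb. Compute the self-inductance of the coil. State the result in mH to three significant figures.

Self-inductance is defined by L = NΦ_B/I (flux linkage over current).
L = (807)(1.630×10^-4 Wb)/(12.3 A) = 1.069×10^-2 H.

L ≈ 10.7 mH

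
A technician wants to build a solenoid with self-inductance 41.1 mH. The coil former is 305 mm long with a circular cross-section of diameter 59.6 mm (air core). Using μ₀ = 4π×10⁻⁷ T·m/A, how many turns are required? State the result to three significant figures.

A = π(d/2)² = π(2.980×10^-2 m)² = 2.790×10^-3 m².
From L = μ₀N²A/ℓ, N = √(Lℓ / (μ₀A)).
N = √[(4.110×10^-2)(0.305) / ((4π×10⁻⁷)×2.790×10^-3)] = √(3.576×10^6) ≈ 1890.9.

N ≈ 1890 turns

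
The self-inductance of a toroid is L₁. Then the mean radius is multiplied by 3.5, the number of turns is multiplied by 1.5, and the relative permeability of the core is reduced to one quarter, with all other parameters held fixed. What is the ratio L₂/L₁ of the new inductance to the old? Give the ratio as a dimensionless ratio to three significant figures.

For a toroid, L ∝ μᵣN²A/R.
L₂/L₁ = (3.5)^-1 × (1.5)^2 × (0.25) = 0.161.

L₂/L₁ = 0.161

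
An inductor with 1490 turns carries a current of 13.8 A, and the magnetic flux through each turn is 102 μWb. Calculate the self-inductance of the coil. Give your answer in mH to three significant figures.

L ≈ 11.0 mH

Self-inductance is defined by L = NΦ_B/I (flux linkage over current).
L = (1490)(1.020×10^-4 Wb)/(13.8 A) = 1.101×10^-2 H.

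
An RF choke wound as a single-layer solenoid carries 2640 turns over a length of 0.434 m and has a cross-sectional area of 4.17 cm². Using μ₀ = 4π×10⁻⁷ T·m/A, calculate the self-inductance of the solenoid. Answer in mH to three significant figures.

A = 4.17 cm² = 4.170×10^-4 m².
For a long solenoid, L = μ₀N²A/ℓ.
L = (4π×10⁻⁷)(2640)²(4.170×10^-4)/(0.434 m) = 8.415×10^-3 H.

L ≈ 8.42 mH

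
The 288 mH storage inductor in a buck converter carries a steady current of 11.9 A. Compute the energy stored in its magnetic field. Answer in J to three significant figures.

Stored magnetic energy: U = ½LI².
U = ½(0.288 H)(11.9 A)² = 20.39 J.

U ≈ 20.4 J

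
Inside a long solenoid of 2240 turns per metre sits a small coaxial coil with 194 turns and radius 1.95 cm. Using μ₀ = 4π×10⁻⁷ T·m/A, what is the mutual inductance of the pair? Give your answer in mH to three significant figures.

M ≈ 0.652 mH

The outer solenoid produces a uniform field B₁ = μ₀n₁I₁ across the inner coil,
so the flux linkage is N₂Φ = N₂B₁A₂ = μ₀n₁N₂A₂·I₁, giving M = μ₀n₁N₂A₂.
A₂ = πr² = π(1.950×10^-2 m)² = 1.1946×10^-3 m².
M = (4π×10⁻⁷)(2240)(194)(1.1946×10^-3) = 6.523×10^-4 H.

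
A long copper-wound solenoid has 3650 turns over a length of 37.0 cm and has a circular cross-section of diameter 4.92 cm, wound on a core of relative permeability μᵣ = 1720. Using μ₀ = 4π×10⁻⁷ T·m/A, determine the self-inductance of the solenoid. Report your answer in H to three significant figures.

A = π(d/2)² = π(2.460×10^-2 m)² = 1.901×10^-3 m².
For a long solenoid, L = μ₀μᵣN²A/ℓ.
L = (4π×10⁻⁷)(1720)(3650)²(1.901×10^-3)/(0.37 m) = 148 H.

L ≈ 148 H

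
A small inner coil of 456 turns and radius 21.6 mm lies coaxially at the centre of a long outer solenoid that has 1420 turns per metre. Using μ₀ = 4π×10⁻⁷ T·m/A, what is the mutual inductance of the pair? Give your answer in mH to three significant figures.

The outer solenoid produces a uniform field B₁ = μ₀n₁I₁ across the inner coil,
so the flux linkage is N₂Φ = N₂B₁A₂ = μ₀n₁N₂A₂·I₁, giving M = μ₀n₁N₂A₂.
A₂ = πr² = π(2.160×10^-2 m)² = 1.466×10^-3 m².
M = (4π×10⁻⁷)(1420)(456)(1.466×10^-3) = 1.193×10^-3 H.

M ≈ 1.19 mH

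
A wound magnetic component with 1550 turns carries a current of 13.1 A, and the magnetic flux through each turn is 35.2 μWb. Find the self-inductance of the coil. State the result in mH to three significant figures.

L ≈ 4.16 mH

Self-inductance is defined by L = NΦ_B/I (flux linkage over current).
L = (1550)(3.520×10^-5 Wb)/(13.1 A) = 4.1649×10^-3 H.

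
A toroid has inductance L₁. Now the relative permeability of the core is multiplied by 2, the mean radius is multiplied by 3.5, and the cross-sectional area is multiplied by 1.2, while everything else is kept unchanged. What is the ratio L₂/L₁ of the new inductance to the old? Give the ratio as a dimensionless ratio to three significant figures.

L₂/L₁ = 0.686

For a toroid, L ∝ μᵣN²A/R.
L₂/L₁ = (2) × (3.5)^-1 × (1.2) = 0.686.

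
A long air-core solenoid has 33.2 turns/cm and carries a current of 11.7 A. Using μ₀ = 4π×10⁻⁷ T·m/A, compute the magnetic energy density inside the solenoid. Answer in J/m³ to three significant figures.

B = μ₀nI = (4π×10⁻⁷)(3.320×10^3)(11.7) = 4.881×10^-2 T.
u = B²/(2μ₀) = (4.881×10^-2)²/(2×4π×10⁻⁷) = 948 J/m³.

u ≈ 948 J/m³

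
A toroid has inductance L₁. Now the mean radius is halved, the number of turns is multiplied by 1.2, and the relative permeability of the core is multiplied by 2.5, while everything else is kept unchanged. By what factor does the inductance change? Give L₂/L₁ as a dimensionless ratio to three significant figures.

L₂/L₁ = 7.20

For a toroid, L ∝ μᵣN²A/R.
L₂/L₁ = (0.5)^-1 × (1.2)^2 × (2.5) = 7.20.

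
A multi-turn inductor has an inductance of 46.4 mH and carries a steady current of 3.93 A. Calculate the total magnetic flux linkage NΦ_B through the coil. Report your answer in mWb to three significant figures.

NΦ_B ≈ 182 mWb

From L = NΦ_B/I, the flux linkage is NΦ_B = LI.
NΦ_B = (4.640×10^-2 H)(3.93 A) = 0.1824 Wb.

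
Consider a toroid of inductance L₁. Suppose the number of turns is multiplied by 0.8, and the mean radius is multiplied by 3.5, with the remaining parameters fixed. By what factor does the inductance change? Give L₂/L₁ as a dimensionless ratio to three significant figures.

L₂/L₁ = 0.183

For a toroid, L ∝ μᵣN²A/R.
L₂/L₁ = (0.8)^2 × (3.5)^-1 = 0.183.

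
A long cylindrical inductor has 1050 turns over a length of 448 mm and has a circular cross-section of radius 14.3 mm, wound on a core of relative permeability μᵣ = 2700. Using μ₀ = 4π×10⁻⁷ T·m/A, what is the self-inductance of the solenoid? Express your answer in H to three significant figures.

L ≈ 5.36 H

A = πr² = π(1.430×10^-2 m)² = 6.424×10^-4 m².
For a long solenoid, L = μ₀μᵣN²A/ℓ.
L = (4π×10⁻⁷)(2700)(1050)²(6.424×10^-4)/(0.448 m) = 5.364 H.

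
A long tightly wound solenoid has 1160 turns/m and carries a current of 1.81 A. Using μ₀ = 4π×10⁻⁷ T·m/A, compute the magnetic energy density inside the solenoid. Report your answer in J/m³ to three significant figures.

B = μ₀nI = (4π×10⁻⁷)(1.160×10^3)(1.81) = 2.638×10^-3 T.
u = B²/(2μ₀) = (2.638×10^-3)²/(2×4π×10⁻⁷) = 2.77 J/m³.

u ≈ 2.77 J/m³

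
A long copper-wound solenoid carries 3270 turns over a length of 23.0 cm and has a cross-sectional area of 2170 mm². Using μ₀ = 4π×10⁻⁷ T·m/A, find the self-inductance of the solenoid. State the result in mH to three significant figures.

A = 2170 mm² = 2.170×10^-3 m².
For a long solenoid, L = μ₀N²A/ℓ.
L = (4π×10⁻⁷)(3270)²(2.170×10^-3)/(0.23 m) = 0.1268 H.

L ≈ 127 mH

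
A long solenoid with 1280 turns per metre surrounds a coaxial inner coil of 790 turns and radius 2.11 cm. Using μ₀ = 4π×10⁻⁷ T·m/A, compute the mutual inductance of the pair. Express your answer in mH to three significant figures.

M ≈ 1.78 mH

The outer solenoid produces a uniform field B₁ = μ₀n₁I₁ across the inner coil,
so the flux linkage is N₂Φ = N₂B₁A₂ = μ₀n₁N₂A₂·I₁, giving M = μ₀n₁N₂A₂.
A₂ = πr² = π(2.110×10^-2 m)² = 1.399×10^-3 m².
M = (4π×10⁻⁷)(1280)(790)(1.399×10^-3) = 1.777×10^-3 H.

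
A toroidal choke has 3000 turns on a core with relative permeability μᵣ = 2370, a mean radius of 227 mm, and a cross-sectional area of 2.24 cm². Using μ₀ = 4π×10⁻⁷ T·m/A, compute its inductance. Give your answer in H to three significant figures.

L ≈ 4.21 H

For a thin toroid, L = μ₀μᵣN²A/(2πR).
L = (4π×10⁻⁷)(2370)(3000)²(2.240×10^-4) / (2π×0.227 m) = 4.21 H.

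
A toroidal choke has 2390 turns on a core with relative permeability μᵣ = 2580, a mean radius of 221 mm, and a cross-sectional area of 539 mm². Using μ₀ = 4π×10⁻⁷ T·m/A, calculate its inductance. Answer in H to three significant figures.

L ≈ 7.19 H

For a thin toroid, L = μ₀μᵣN²A/(2πR).
L = (4π×10⁻⁷)(2580)(2390)²(5.390×10^-4) / (2π×0.221 m) = 7.189 H.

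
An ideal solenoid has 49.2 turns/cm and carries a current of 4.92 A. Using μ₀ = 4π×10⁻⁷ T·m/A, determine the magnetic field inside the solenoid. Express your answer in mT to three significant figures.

B ≈ 30.4 mT

Inside a long solenoid, B = μ₀nI.
B = (4π×10⁻⁷)(4.920×10^3 m⁻¹)(4.92 A) = 3.042×10^-2 T.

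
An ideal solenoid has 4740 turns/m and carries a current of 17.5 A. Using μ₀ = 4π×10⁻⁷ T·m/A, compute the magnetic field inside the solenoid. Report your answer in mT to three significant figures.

B ≈ 104 mT

Inside a long solenoid, B = μ₀nI.
B = (4π×10⁻⁷)(4.740×10^3 m⁻¹)(17.5 A) = 0.1042 T.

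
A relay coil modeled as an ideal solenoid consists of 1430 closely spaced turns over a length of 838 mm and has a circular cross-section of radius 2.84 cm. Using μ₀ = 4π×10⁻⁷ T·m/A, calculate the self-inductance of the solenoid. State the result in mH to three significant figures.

A = πr² = π(2.840×10^-2 m)² = 2.534×10^-3 m².
For a long solenoid, L = μ₀N²A/ℓ.
L = (4π×10⁻⁷)(1430)²(2.534×10^-3)/(0.838 m) = 7.770×10^-3 H.

L ≈ 7.77 mH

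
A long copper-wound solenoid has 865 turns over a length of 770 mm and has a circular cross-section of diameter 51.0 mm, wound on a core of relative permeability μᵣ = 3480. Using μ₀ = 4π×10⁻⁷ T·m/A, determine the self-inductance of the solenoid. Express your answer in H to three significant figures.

L ≈ 8.68 H

A = π(d/2)² = π(2.550×10^-2 m)² = 2.043×10^-3 m².
For a long solenoid, L = μ₀μᵣN²A/ℓ.
L = (4π×10⁻⁷)(3480)(865)²(2.043×10^-3)/(0.77 m) = 8.681 H.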